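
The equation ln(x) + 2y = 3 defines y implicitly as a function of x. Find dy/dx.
Take d/dx of both sides. Since y is implicitly a function of x, the chain rule attaches a y' = dy/dx factor whenever we differentiate through y.

Set F(x, y) = (left side) − (right side), so the curve is F = 0. Differentiating each term of F:
  d/dx[2y] = 2·y'
  d/dx[ln(x)] = 1/x
  d/dx[-3] = 0

Collecting, the y'-free part is the partial derivative in x and the y' coefficient is the partial derivative in y:
  ∂F/∂x = 1/x
  ∂F/∂y = 2

so d/dx[F(x, y(x))] = ∂F/∂x + (∂F/∂y)·y' = 0. Rearranging,
  dy/dx = -(∂F/∂x)/(∂F/∂y) = -(1/x)/(2) = -1/(2x)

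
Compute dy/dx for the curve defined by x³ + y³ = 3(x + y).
Apply d/dx to both sides, remembering that y depends on x. Each occurrence of y therefore brings in a y' = dy/dx via the chain rule.

With F(x, y) equal to the left-hand side minus the right, differentiate F term by term:
  d/dx[x^3] = 3x^2
  d/dx[-3x] = -3
  d/dx[y^3] = 3y^2·y'
  d/dx[-3y] = -3·y'
Adding these up, d/dx[F] = 0 becomes
  (3x^2 - 3) + (3y^2 - 3)·y' = 0,
so isolating y',
  dy/dx = -(3x^2 - 3)/(3y^2 - 3) = (1 - x^2)/(y^2 - 1)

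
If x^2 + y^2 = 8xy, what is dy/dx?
Take d/dx of both sides. Since y is implicitly a function of x, the chain rule attaches a y' = dy/dx factor whenever we differentiate through y.

Set F(x, y) = (left side) − (right side), so the curve is F = 0. Differentiating each term of F:
  d/dx[x^2] = 2x
  d/dx[-8xy] = -8x·y' - 8y
  d/dx[y^2] = 2y·y'

Collecting, the y'-free part is the partial derivative in x and the y' coefficient is the partial derivative in y:
  ∂F/∂x = 2x - 8y
  ∂F/∂y = -8x + 2y

so d/dx[F(x, y(x))] = ∂F/∂x + (∂F/∂y)·y' = 0. Rearranging,
  dy/dx = -(∂F/∂x)/(∂F/∂y) = -(2x - 8y)/(-8x + 2y) = (x - 4y)/(4x - y)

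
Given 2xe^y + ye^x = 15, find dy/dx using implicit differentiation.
Apply d/dx to both sides, remembering that y depends on x. Each occurrence of y therefore brings in a y' = dy/dx via the chain rule.

With F(x, y) equal to the left-hand side minus the right, differentiate F term by term:
  d/dx[2x·e^(y)] = 2x·y'·e^(y) + 2e^(y)
  d/dx[y·e^(x)] = y·e^(x) + y'·e^(x)
  d/dx[-15] = 0
Adding these up, d/dx[F] = 0 becomes
  (y·e^(x) + 2e^(y)) + (2x·e^(y) + e^(x))·y' = 0,
so isolating y',
  dy/dx = -(y·e^(x) + 2e^(y))/(2x·e^(y) + e^(x)) = (-y·e^(x) - 2e^(y))/(2x·e^(y) + e^(x))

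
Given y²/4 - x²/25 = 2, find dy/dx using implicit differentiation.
Differentiate both sides with respect to x, treating y as y(x). By the chain rule, any term containing y contributes a factor of y' = dy/dx when we differentiate it.

Move every term to one side and write the relation as F(x, y) = 0. Term by term,
  d/dx[-x^2/25] = -2x/25
  d/dx[y^2/4] = y·y'/2
  d/dx[-2] = 0

The pieces without y' make up ∂F/∂x and the coefficient of y' is ∂F/∂y:
  ∂F/∂x = -2x/25,
  ∂F/∂y = y/2.

Since d/dx[F] = ∂F/∂x + (∂F/∂y)·y' = 0, solve for y':
  (∂F/∂y)·y' = -∂F/∂x
  dy/dx = -(∂F/∂x)/(∂F/∂y) = -(-2x/25)/(y/2) = 4x/(25y)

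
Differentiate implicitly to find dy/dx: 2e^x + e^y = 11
Differentiate both sides with respect to x, treating y as y(x). By the chain rule, any term containing y contributes a factor of y' = dy/dx when we differentiate it.

Move every term to one side and write the relation as F(x, y) = 0. Term by term,
  d/dx[2e^(x)] = 2e^(x)
  d/dx[e^(y)] = y'·e^(y)
  d/dx[-11] = 0

The pieces without y' make up ∂F/∂x and the coefficient of y' is ∂F/∂y:
  ∂F/∂x = 2e^(x),
  ∂F/∂y = e^(y).

Since d/dx[F] = ∂F/∂x + (∂F/∂y)·y' = 0, solve for y':
  (∂F/∂y)·y' = -∂F/∂x
  dy/dx = -(∂F/∂x)/(∂F/∂y) = -(2e^(x))/(e^(y)) = -2e^(x - y)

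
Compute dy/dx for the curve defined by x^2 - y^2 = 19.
Differentiate the relation implicitly: treat y = y(x) and apply the chain rule, so every y-derivative picks up a y' = dy/dx factor.

With everything moved to the left-hand side, differentiate term by term:
  d/dx[x^2] = 2x
  d/dx[-y^2] = -2y·y'
  d/dx[-19] = 0

Separating the contributions that come from x directly and those that come through y:
  without y':      2x
  multiplying y':  -2y

so (2x) + (-2y)·y' = 0, and therefore
  dy/dx = -(2x)/(-2y) = x/y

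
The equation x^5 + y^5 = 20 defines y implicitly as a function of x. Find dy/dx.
Take d/dx of both sides. Since y is implicitly a function of x, the chain rule attaches a y' = dy/dx factor whenever we differentiate through y.

Set F(x, y) = (left side) − (right side), so the curve is F = 0. Differentiating each term of F:
  d/dx[x^5] = 5x^4
  d/dx[y^5] = 5y^4·y'
  d/dx[-20] = 0

Collecting, the y'-free part is the partial derivative in x and the y' coefficient is the partial derivative in y:
  ∂F/∂x = 5x^4
  ∂F/∂y = 5y^4

so d/dx[F(x, y(x))] = ∂F/∂x + (∂F/∂y)·y' = 0. Rearranging,
  dy/dx = -(∂F/∂x)/(∂F/∂y) = -(5x^4)/(5y^4) = -x^4/y^4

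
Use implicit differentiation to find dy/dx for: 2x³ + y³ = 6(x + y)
Differentiate both sides with respect to x, treating y as y(x). By the chain rule, any term containing y contributes a factor of y' = dy/dx when we differentiate it.

Move every term to one side and write the relation as F(x, y) = 0. Term by term,
  d/dx[2x^3] = 6x^2
  d/dx[-6x] = -6
  d/dx[y^3] = 3y^2·y'
  d/dx[-6y] = -6·y'

The pieces without y' make up ∂F/∂x and the coefficient of y' is ∂F/∂y:
  ∂F/∂x = 6x^2 - 6,
  ∂F/∂y = 3y^2 - 6.

Since d/dx[F] = ∂F/∂x + (∂F/∂y)·y' = 0, solve for y':
  (∂F/∂y)·y' = -∂F/∂x
  dy/dx = -(∂F/∂x)/(∂F/∂y) = -(6x^2 - 6)/(3y^2 - 6) = 2(1 - x^2)/(y^2 - 2)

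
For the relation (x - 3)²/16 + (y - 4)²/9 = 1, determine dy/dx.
Differentiate the relation implicitly: treat y = y(x) and apply the chain rule, so every y-derivative picks up a y' = dy/dx factor.

With everything moved to the left-hand side, differentiate term by term:
  d/dx[(x - 3)^2/16] = x/8 - 3/8
  d/dx[(y - 4)^2/9] = 2·y'(y - 4)/9
  d/dx[-1] = 0

Separating the contributions that come from x directly and those that come through y:
  without y':      x/8 - 3/8
  multiplying y':  2y/9 - 8/9

so (x/8 - 3/8) + (2y/9 - 8/9)·y' = 0, and therefore
  dy/dx = -(x/8 - 3/8)/(2y/9 - 8/9)
        = -((x - 3)/8)/(2(y - 4)/9) = 9(3 - x)/(16(y - 4))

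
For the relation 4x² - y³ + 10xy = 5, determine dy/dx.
Take d/dx of both sides. Since y is implicitly a function of x, the chain rule attaches a y' = dy/dx factor whenever we differentiate through y.

Set F(x, y) = (left side) − (right side), so the curve is F = 0. Differentiating each term of F:
  d/dx[4x^2] = 8x
  d/dx[10xy] = 10x·y' + 10y
  d/dx[-y^3] = -3y^2·y'
  d/dx[-5] = 0

Collecting, the y'-free part is the partial derivative in x and the y' coefficient is the partial derivative in y:
  ∂F/∂x = 8x + 10y
  ∂F/∂y = 10x - 3y^2

so d/dx[F(x, y(x))] = ∂F/∂x + (∂F/∂y)·y' = 0. Rearranging,
  dy/dx = -(∂F/∂x)/(∂F/∂y) = -(8x + 10y)/(10x - 3y^2) = 2(-4x - 5y)/(10x - 3y^2)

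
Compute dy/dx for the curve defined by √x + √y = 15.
Take d/dx of both sides. Since y is implicitly a function of x, the chain rule attaches a y' = dy/dx factor whenever we differentiate through y.

Set F(x, y) = (left side) − (right side), so the curve is F = 0. Differentiating each term of F:
  d/dx[√(x)] = 1/(2√(x))
  d/dx[√(y)] = y'/(2√(y))
  d/dx[-15] = 0

Collecting, the y'-free part is the partial derivative in x and the y' coefficient is the partial derivative in y:
  ∂F/∂x = 1/(2√(x))
  ∂F/∂y = 1/(2√(y))

so d/dx[F(x, y(x))] = ∂F/∂x + (∂F/∂y)·y' = 0. Rearranging,
  dy/dx = -(∂F/∂x)/(∂F/∂y) = -(1/(2√(x)))/(1/(2√(y))) = -√(y)/√(x)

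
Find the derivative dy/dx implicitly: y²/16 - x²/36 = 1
Differentiate the relation implicitly: treat y = y(x) and apply the chain rule, so every y-derivative picks up a y' = dy/dx factor.

With everything moved to the left-hand side, differentiate term by term:
  d/dx[-x^2/36] = -x/18
  d/dx[y^2/16] = y·y'/8
  d/dx[-1] = 0

Separating the contributions that come from x directly and those that come through y:
  without y':      -x/18
  multiplying y':  y/8

so (-x/18) + (y/8)·y' = 0, and therefore
  dy/dx = -(-x/18)/(y/8) = 4x/(9y)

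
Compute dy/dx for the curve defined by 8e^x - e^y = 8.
Differentiate both sides with respect to x, treating y as y(x). By the chain rule, any term containing y contributes a factor of y' = dy/dx when we differentiate it.

Move every term to one side and write the relation as F(x, y) = 0. Term by term,
  d/dx[8e^(x)] = 8e^(x)
  d/dx[-e^(y)] = -y'·e^(y)
  d/dx[-8] = 0

The pieces without y' make up ∂F/∂x and the coefficient of y' is ∂F/∂y:
  ∂F/∂x = 8e^(x),
  ∂F/∂y = -e^(y).

Since d/dx[F] = ∂F/∂x + (∂F/∂y)·y' = 0, solve for y':
  (∂F/∂y)·y' = -∂F/∂x
  dy/dx = -(∂F/∂x)/(∂F/∂y) = -(8e^(x))/(-e^(y)) = 8e^(x - y)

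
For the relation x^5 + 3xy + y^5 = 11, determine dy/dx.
Differentiate both sides with respect to x, treating y as y(x). By the chain rule, any term containing y contributes a factor of y' = dy/dx when we differentiate it.

Move every term to one side and write the relation as F(x, y) = 0. Term by term,
  d/dx[x^5] = 5x^4
  d/dx[3xy] = 3x·y' + 3y
  d/dx[y^5] = 5y^4·y'
  d/dx[-11] = 0

The pieces without y' make up ∂F/∂x and the coefficient of y' is ∂F/∂y:
  ∂F/∂x = 5x^4 + 3y,
  ∂F/∂y = 3x + 5y^4.

Since d/dx[F] = ∂F/∂x + (∂F/∂y)·y' = 0, solve for y':
  (∂F/∂y)·y' = -∂F/∂x
  dy/dx = -(∂F/∂x)/(∂F/∂y) = -(5x^4 + 3y)/(3x + 5y^4) = (-5x^4 - 3y)/(3x + 5y^4)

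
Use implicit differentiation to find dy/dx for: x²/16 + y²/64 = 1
Take d/dx of both sides. Since y is implicitly a function of x, the chain rule attaches a y' = dy/dx factor whenever we differentiate through y.

Set F(x, y) = (left side) − (right side), so the curve is F = 0. Differentiating each term of F:
  d/dx[x^2/16] = x/8
  d/dx[y^2/64] = y·y'/32
  d/dx[-1] = 0

Collecting, the y'-free part is the partial derivative in x and the y' coefficient is the partial derivative in y:
  ∂F/∂x = x/8
  ∂F/∂y = y/32

so d/dx[F(x, y(x))] = ∂F/∂x + (∂F/∂y)·y' = 0. Rearranging,
  dy/dx = -(∂F/∂x)/(∂F/∂y) = -(x/8)/(y/32) = -4x/y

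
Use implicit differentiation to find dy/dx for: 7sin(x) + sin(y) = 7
Take d/dx of both sides. Since y is implicitly a function of x, the chain rule attaches a y' = dy/dx factor whenever we differentiate through y.

Set F(x, y) = (left side) − (right side), so the curve is F = 0. Differentiating each term of F:
  d/dx[7sin(x)] = 7cos(x)
  d/dx[sin(y)] = y'·cos(y)
  d/dx[-7] = 0

Collecting, the y'-free part is the partial derivative in x and the y' coefficient is the partial derivative in y:
  ∂F/∂x = 7cos(x)
  ∂F/∂y = cos(y)

so d/dx[F(x, y(x))] = ∂F/∂x + (∂F/∂y)·y' = 0. Rearranging,
  dy/dx = -(∂F/∂x)/(∂F/∂y) = -(7cos(x))/(cos(y)) = -7cos(x)/cos(y)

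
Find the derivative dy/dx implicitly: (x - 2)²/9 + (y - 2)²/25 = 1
Apply d/dx to both sides, remembering that y depends on x. Each occurrence of y therefore brings in a y' = dy/dx via the chain rule.

With F(x, y) equal to the left-hand side minus the right, differentiate F term by term:
  d/dx[(x - 2)^2/9] = 2x/9 - 4/9
  d/dx[(y - 2)^2/25] = 2·y'(y - 2)/25
  d/dx[-1] = 0
Adding these up, d/dx[F] = 0 becomes
  (2x/9 - 4/9) + (2y/25 - 4/25)·y' = 0,
so isolating y',
  dy/dx = -(2x/9 - 4/9)/(2y/25 - 4/25)
        = -(2(x - 2)/9)/(2(y - 2)/25) = 25(2 - x)/(9(y - 2))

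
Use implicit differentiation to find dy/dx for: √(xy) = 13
Apply d/dx to both sides, remembering that y depends on x. Each occurrence of y therefore brings in a y' = dy/dx via the chain rule.

With F(x, y) equal to the left-hand side minus the right, differentiate F term by term:
  d/dx[√(xy)] = √(xy)(x·y'/2 + y/2)/(xy)
  d/dx[-13] = 0
Adding these up, d/dx[F] = 0 becomes
  (√(xy)/(2x)) + (√(xy)/(2y))·y' = 0,
so isolating y',
  dy/dx = -(√(xy)/(2x))/(√(xy)/(2y)) = -y/x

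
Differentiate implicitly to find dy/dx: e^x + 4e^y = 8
Differentiate both sides with respect to x, treating y as y(x). By the chain rule, any term containing y contributes a factor of y' = dy/dx when we differentiate it.

Move every term to one side and write the relation as F(x, y) = 0. Term by term,
  d/dx[e^(x)] = e^(x)
  d/dx[4e^(y)] = 4·y'·e^(y)
  d/dx[-8] = 0

The pieces without y' make up ∂F/∂x and the coefficient of y' is ∂F/∂y:
  ∂F/∂x = e^(x),
  ∂F/∂y = 4e^(y).

Since d/dx[F] = ∂F/∂x + (∂F/∂y)·y' = 0, solve for y':
  (∂F/∂y)·y' = -∂F/∂x
  dy/dx = -(∂F/∂x)/(∂F/∂y) = -(e^(x))/(4e^(y)) = -e^(x - y)/4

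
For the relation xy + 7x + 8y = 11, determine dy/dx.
Apply d/dx to both sides, remembering that y depends on x. Each occurrence of y therefore brings in a y' = dy/dx via the chain rule.

With F(x, y) equal to the left-hand side minus the right, differentiate F term by term:
  d/dx[xy] = x·y' + y
  d/dx[7x] = 7
  d/dx[8y] = 8·y'
  d/dx[-11] = 0
Adding these up, d/dx[F] = 0 becomes
  (y + 7) + (x + 8)·y' = 0,
so isolating y',
  dy/dx = -(y + 7)/(x + 8) = (-y - 7)/(x + 8)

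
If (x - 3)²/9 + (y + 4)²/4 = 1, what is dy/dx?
Take d/dx of both sides. Since y is implicitly a function of x, the chain rule attaches a y' = dy/dx factor whenever we differentiate through y.

Set F(x, y) = (left side) − (right side), so the curve is F = 0. Differentiating each term of F:
  d/dx[(x - 3)^2/9] = 2x/9 - 2/3
  d/dx[(y + 4)^2/4] = y'(y + 4)/2
  d/dx[-1] = 0

Collecting, the y'-free part is the partial derivative in x and the y' coefficient is the partial derivative in y:
  ∂F/∂x = 2x/9 - 2/3
  ∂F/∂y = y/2 + 2

so d/dx[F(x, y(x))] = ∂F/∂x + (∂F/∂y)·y' = 0. Rearranging,
  dy/dx = -(∂F/∂x)/(∂F/∂y) = -(2x/9 - 2/3)/(y/2 + 2)
        = -(2(x - 3)/9)/((y + 4)/2) = 4(3 - x)/(9(y + 4))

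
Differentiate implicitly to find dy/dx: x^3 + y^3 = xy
Differentiate the relation implicitly: treat y = y(x) and apply the chain rule, so every y-derivative picks up a y' = dy/dx factor.

With everything moved to the left-hand side, differentiate term by term:
  d/dx[x^3] = 3x^2
  d/dx[-xy] = -x·y' - y
  d/dx[y^3] = 3y^2·y'

Separating the contributions that come from x directly and those that come through y:
  without y':      3x^2 - y
  multiplying y':  -x + 3y^2

so (3x^2 - y) + (-x + 3y^2)·y' = 0, and therefore
  dy/dx = -(3x^2 - y)/(-x + 3y^2) = (3x^2 - y)/(x - 3y^2)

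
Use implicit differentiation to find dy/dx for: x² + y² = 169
Apply d/dx to both sides, remembering that y depends on x. Each occurrence of y therefore brings in a y' = dy/dx via the chain rule.

With F(x, y) equal to the left-hand side minus the right, differentiate F term by term:
  d/dx[x^2] = 2x
  d/dx[y^2] = 2y·y'
  d/dx[-169] = 0
Adding these up, d/dx[F] = 0 becomes
  (2x) + (2y)·y' = 0,
so isolating y',
  dy/dx = -(2x)/(2y) = -x/y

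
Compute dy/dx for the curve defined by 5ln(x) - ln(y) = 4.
Differentiate the relation implicitly: treat y = y(x) and apply the chain rule, so every y-derivative picks up a y' = dy/dx factor.

With everything moved to the left-hand side, differentiate term by term:
  d/dx[5ln(x)] = 5/x
  d/dx[-ln(y)] = -y'/y
  d/dx[-4] = 0

Separating the contributions that come from x directly and those that come through y:
  without y':      5/x
  multiplying y':  -1/y

so (5/x) + (-1/y)·y' = 0, and therefore
  dy/dx = -(5/x)/(-1/y) = 5y/x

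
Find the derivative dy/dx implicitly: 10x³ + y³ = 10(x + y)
Differentiate both sides with respect to x, treating y as y(x). By the chain rule, any term containing y contributes a factor of y' = dy/dx when we differentiate it.

Move every term to one side and write the relation as F(x, y) = 0. Term by term,
  d/dx[10x^3] = 30x^2
  d/dx[-10x] = -10
  d/dx[y^3] = 3y^2·y'
  d/dx[-10y] = -10·y'

The pieces without y' make up ∂F/∂x and the coefficient of y' is ∂F/∂y:
  ∂F/∂x = 30x^2 - 10,
  ∂F/∂y = 3y^2 - 10.

Since d/dx[F] = ∂F/∂x + (∂F/∂y)·y' = 0, solve for y':
  (∂F/∂y)·y' = -∂F/∂x
  dy/dx = -(∂F/∂x)/(∂F/∂y) = -(30x^2 - 10)/(3y^2 - 10) = 10(1 - 3x^2)/(3y^2 - 10)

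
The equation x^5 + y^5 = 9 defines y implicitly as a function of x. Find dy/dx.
Apply d/dx to both sides, remembering that y depends on x. Each occurrence of y therefore brings in a y' = dy/dx via the chain rule.

With F(x, y) equal to the left-hand side minus the right, differentiate F term by term:
  d/dx[x^5] = 5x^4
  d/dx[y^5] = 5y^4·y'
  d/dx[-9] = 0
Adding these up, d/dx[F] = 0 becomes
  (5x^4) + (5y^4)·y' = 0,
so isolating y',
  dy/dx = -(5x^4)/(5y^4) = -x^4/y^4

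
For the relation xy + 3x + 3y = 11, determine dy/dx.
Take d/dx of both sides. Since y is implicitly a function of x, the chain rule attaches a y' = dy/dx factor whenever we differentiate through y.

Set F(x, y) = (left side) − (right side), so the curve is F = 0. Differentiating each term of F:
  d/dx[xy] = x·y' + y
  d/dx[3x] = 3
  d/dx[3y] = 3·y'
  d/dx[-11] = 0

Collecting, the y'-free part is the partial derivative in x and the y' coefficient is the partial derivative in y:
  ∂F/∂x = y + 3
  ∂F/∂y = x + 3

so d/dx[F(x, y(x))] = ∂F/∂x + (∂F/∂y)·y' = 0. Rearranging,
  dy/dx = -(∂F/∂x)/(∂F/∂y) = -(y + 3)/(x + 3) = (-y - 3)/(x + 3)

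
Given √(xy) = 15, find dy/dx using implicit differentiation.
Differentiate both sides with respect to x, treating y as y(x). By the chain rule, any term containing y contributes a factor of y' = dy/dx when we differentiate it.

Move every term to one side and write the relation as F(x, y) = 0. Term by term,
  d/dx[√(xy)] = √(xy)(x·y'/2 + y/2)/(xy)
  d/dx[-15] = 0

The pieces without y' make up ∂F/∂x and the coefficient of y' is ∂F/∂y:
  ∂F/∂x = √(xy)/(2x),
  ∂F/∂y = √(xy)/(2y).

Since d/dx[F] = ∂F/∂x + (∂F/∂y)·y' = 0, solve for y':
  (∂F/∂y)·y' = -∂F/∂x
  dy/dx = -(∂F/∂x)/(∂F/∂y) = -(√(xy)/(2x))/(√(xy)/(2y)) = -y/x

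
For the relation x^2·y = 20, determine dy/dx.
Differentiate both sides with respect to x, treating y as y(x). By the chain rule, any term containing y contributes a factor of y' = dy/dx when we differentiate it.

Move every term to one side and write the relation as F(x, y) = 0. Term by term,
  d/dx[x^2y] = x^2·y' + 2xy
  d/dx[-20] = 0

The pieces without y' make up ∂F/∂x and the coefficient of y' is ∂F/∂y:
  ∂F/∂x = 2xy,
  ∂F/∂y = x^2.

Since d/dx[F] = ∂F/∂x + (∂F/∂y)·y' = 0, solve for y':
  (∂F/∂y)·y' = -∂F/∂x
  dy/dx = -(∂F/∂x)/(∂F/∂y) = -(2xy)/(x^2) = -2y/x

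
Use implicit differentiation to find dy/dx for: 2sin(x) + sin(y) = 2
Differentiate the relation implicitly: treat y = y(x) and apply the chain rule, so every y-derivative picks up a y' = dy/dx factor.

With everything moved to the left-hand side, differentiate term by term:
  d/dx[2sin(x)] = 2cos(x)
  d/dx[sin(y)] = y'·cos(y)
  d/dx[-2] = 0

Separating the contributions that come from x directly and those that come through y:
  without y':      2cos(x)
  multiplying y':  cos(y)

so (2cos(x)) + (cos(y))·y' = 0, and therefore
  dy/dx = -(2cos(x))/(cos(y)) = -2cos(x)/cos(y)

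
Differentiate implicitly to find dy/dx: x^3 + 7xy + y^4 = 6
Apply d/dx to both sides, remembering that y depends on x. Each occurrence of y therefore brings in a y' = dy/dx via the chain rule.

With F(x, y) equal to the left-hand side minus the right, differentiate F term by term:
  d/dx[x^3] = 3x^2
  d/dx[7xy] = 7x·y' + 7y
  d/dx[y^4] = 4y^3·y'
  d/dx[-6] = 0
Adding these up, d/dx[F] = 0 becomes
  (3x^2 + 7y) + (7x + 4y^3)·y' = 0,
so isolating y',
  dy/dx = -(3x^2 + 7y)/(7x + 4y^3) = (-3x^2 - 7y)/(7x + 4y^3)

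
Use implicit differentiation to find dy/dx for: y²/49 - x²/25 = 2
Differentiate the relation implicitly: treat y = y(x) and apply the chain rule, so every y-derivative picks up a y' = dy/dx factor.

With everything moved to the left-hand side, differentiate term by term:
  d/dx[-x^2/25] = -2x/25
  d/dx[y^2/49] = 2y·y'/49
  d/dx[-2] = 0

Separating the contributions that come from x directly and those that come through y:
  without y':      -2x/25
  multiplying y':  2y/49

so (-2x/25) + (2y/49)·y' = 0, and therefore
  dy/dx = -(-2x/25)/(2y/49) = 49x/(25y)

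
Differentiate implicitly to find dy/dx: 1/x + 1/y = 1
Take d/dx of both sides. Since y is implicitly a function of x, the chain rule attaches a y' = dy/dx factor whenever we differentiate through y.

Set F(x, y) = (left side) − (right side), so the curve is F = 0. Differentiating each term of F:
  d/dx[1/y] = -y'/y^2
  d/dx[1/x] = -1/x^2
  d/dx[-1] = 0

Collecting, the y'-free part is the partial derivative in x and the y' coefficient is the partial derivative in y:
  ∂F/∂x = -1/x^2
  ∂F/∂y = -1/y^2

so d/dx[F(x, y(x))] = ∂F/∂x + (∂F/∂y)·y' = 0. Rearranging,
  dy/dx = -(∂F/∂x)/(∂F/∂y) = -(-1/x^2)/(-1/y^2) = -y^2/x^2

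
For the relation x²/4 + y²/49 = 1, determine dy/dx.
Apply d/dx to both sides, remembering that y depends on x. Each occurrence of y therefore brings in a y' = dy/dx via the chain rule.

With F(x, y) equal to the left-hand side minus the right, differentiate F term by term:
  d/dx[x^2/4] = x/2
  d/dx[y^2/49] = 2y·y'/49
  d/dx[-1] = 0
Adding these up, d/dx[F] = 0 becomes
  (x/2) + (2y/49)·y' = 0,
so isolating y',
  dy/dx = -(x/2)/(2y/49) = -49x/(4y)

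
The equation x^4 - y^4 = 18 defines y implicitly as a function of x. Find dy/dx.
Apply d/dx to both sides, remembering that y depends on x. Each occurrence of y therefore brings in a y' = dy/dx via the chain rule.

With F(x, y) equal to the left-hand side minus the right, differentiate F term by term:
  d/dx[x^4] = 4x^3
  d/dx[-y^4] = -4y^3·y'
  d/dx[-18] = 0
Adding these up, d/dx[F] = 0 becomes
  (4x^3) + (-4y^3)·y' = 0,
so isolating y',
  dy/dx = -(4x^3)/(-4y^3) = x^3/y^3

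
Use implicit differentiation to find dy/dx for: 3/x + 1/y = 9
Apply d/dx to both sides, remembering that y depends on x. Each occurrence of y therefore brings in a y' = dy/dx via the chain rule.

With F(x, y) equal to the left-hand side minus the right, differentiate F term by term:
  d/dx[1/y] = -y'/y^2
  d/dx[3/x] = -3/x^2
  d/dx[-9] = 0
Adding these up, d/dx[F] = 0 becomes
  (-3/x^2) + (-1/y^2)·y' = 0,
so isolating y',
  dy/dx = -(-3/x^2)/(-1/y^2) = -3y^2/x^2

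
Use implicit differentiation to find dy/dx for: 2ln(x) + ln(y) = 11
Differentiate the relation implicitly: treat y = y(x) and apply the chain rule, so every y-derivative picks up a y' = dy/dx factor.

With everything moved to the left-hand side, differentiate term by term:
  d/dx[2ln(x)] = 2/x
  d/dx[ln(y)] = y'/y
  d/dx[-11] = 0

Separating the contributions that come from x directly and those that come through y:
  without y':      2/x
  multiplying y':  1/y

so (2/x) + (1/y)·y' = 0, and therefore
  dy/dx = -(2/x)/(1/y) = -2y/x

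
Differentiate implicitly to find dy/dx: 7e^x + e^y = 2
Apply d/dx to both sides, remembering that y depends on x. Each occurrence of y therefore brings in a y' = dy/dx via the chain rule.

With F(x, y) equal to the left-hand side minus the right, differentiate F term by term:
  d/dx[7e^(x)] = 7e^(x)
  d/dx[e^(y)] = y'·e^(y)
  d/dx[-2] = 0
Adding these up, d/dx[F] = 0 becomes
  (7e^(x)) + (e^(y))·y' = 0,
so isolating y',
  dy/dx = -(7e^(x))/(e^(y)) = -7e^(x - y)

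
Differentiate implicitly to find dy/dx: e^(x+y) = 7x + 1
Differentiate the relation implicitly: treat y = y(x) and apply the chain rule, so every y-derivative picks up a y' = dy/dx factor.

With everything moved to the left-hand side, differentiate term by term:
  d/dx[-7x] = -7
  d/dx[e^(x + y)] = (y' + 1)·e^(x + y)
  d/dx[-1] = 0

Separating the contributions that come from x directly and those that come through y:
  without y':      e^(x + y) - 7
  multiplying y':  e^(x + y)

so (e^(x + y) - 7) + (e^(x + y))·y' = 0, and therefore
  dy/dx = -(e^(x + y) - 7)/(e^(x + y)) = 7e^(-x - y) - 1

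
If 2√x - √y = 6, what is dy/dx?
Differentiate both sides with respect to x, treating y as y(x). By the chain rule, any term containing y contributes a factor of y' = dy/dx when we differentiate it.

Move every term to one side and write the relation as F(x, y) = 0. Term by term,
  d/dx[2√(x)] = 1/√(x)
  d/dx[-√(y)] = -y'/(2√(y))
  d/dx[-6] = 0

The pieces without y' make up ∂F/∂x and the coefficient of y' is ∂F/∂y:
  ∂F/∂x = 1/√(x),
  ∂F/∂y = -1/(2√(y)).

Since d/dx[F] = ∂F/∂x + (∂F/∂y)·y' = 0, solve for y':
  (∂F/∂y)·y' = -∂F/∂x
  dy/dx = -(∂F/∂x)/(∂F/∂y) = -(1/√(x))/(-1/(2√(y))) = 2√(y)/√(x)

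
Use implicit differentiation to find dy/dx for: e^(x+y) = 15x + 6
Differentiate both sides with respect to x, treating y as y(x). By the chain rule, any term containing y contributes a factor of y' = dy/dx when we differentiate it.

Move every term to one side and write the relation as F(x, y) = 0. Term by term,
  d/dx[-15x] = -15
  d/dx[e^(x + y)] = (y' + 1)·e^(x + y)
  d/dx[-6] = 0

The pieces without y' make up ∂F/∂x and the coefficient of y' is ∂F/∂y:
  ∂F/∂x = e^(x + y) - 15,
  ∂F/∂y = e^(x + y).

Since d/dx[F] = ∂F/∂x + (∂F/∂y)·y' = 0, solve for y':
  (∂F/∂y)·y' = -∂F/∂x
  dy/dx = -(∂F/∂x)/(∂F/∂y) = -(e^(x + y) - 15)/(e^(x + y)) = 15e^(-x - y) - 1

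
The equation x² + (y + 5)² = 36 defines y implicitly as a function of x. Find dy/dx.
Take d/dx of both sides. Since y is implicitly a function of x, the chain rule attaches a y' = dy/dx factor whenever we differentiate through y.

Set F(x, y) = (left side) − (right side), so the curve is F = 0. Differentiating each term of F:
  d/dx[x^2] = 2x
  d/dx[(y + 5)^2] = 2·y'(y + 5)
  d/dx[-36] = 0

Collecting, the y'-free part is the partial derivative in x and the y' coefficient is the partial derivative in y:
  ∂F/∂x = 2x
  ∂F/∂y = 2y + 10

so d/dx[F(x, y(x))] = ∂F/∂x + (∂F/∂y)·y' = 0. Rearranging,
  dy/dx = -(∂F/∂x)/(∂F/∂y) = -(2x)/(2y + 10) = -x/(y + 5)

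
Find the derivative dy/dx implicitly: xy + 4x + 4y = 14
Differentiate both sides with respect to x, treating y as y(x). By the chain rule, any term containing y contributes a factor of y' = dy/dx when we differentiate it.

Move every term to one side and write the relation as F(x, y) = 0. Term by term,
  d/dx[xy] = x·y' + y
  d/dx[4x] = 4
  d/dx[4y] = 4·y'
  d/dx[-14] = 0

The pieces without y' make up ∂F/∂x and the coefficient of y' is ∂F/∂y:
  ∂F/∂x = y + 4,
  ∂F/∂y = x + 4.

Since d/dx[F] = ∂F/∂x + (∂F/∂y)·y' = 0, solve for y':
  (∂F/∂y)·y' = -∂F/∂x
  dy/dx = -(∂F/∂x)/(∂F/∂y) = -(y + 4)/(x + 4) = (-y - 4)/(x + 4)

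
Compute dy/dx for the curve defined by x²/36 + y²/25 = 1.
Differentiate both sides with respect to x, treating y as y(x). By the chain rule, any term containing y contributes a factor of y' = dy/dx when we differentiate it.

Move every term to one side and write the relation as F(x, y) = 0. Term by term,
  d/dx[x^2/36] = x/18
  d/dx[y^2/25] = 2y·y'/25
  d/dx[-1] = 0

The pieces without y' make up ∂F/∂x and the coefficient of y' is ∂F/∂y:
  ∂F/∂x = x/18,
  ∂F/∂y = 2y/25.

Since d/dx[F] = ∂F/∂x + (∂F/∂y)·y' = 0, solve for y':
  (∂F/∂y)·y' = -∂F/∂x
  dy/dx = -(∂F/∂x)/(∂F/∂y) = -(x/18)/(2y/25) = -25x/(36y)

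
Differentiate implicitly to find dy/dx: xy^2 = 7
Apply d/dx to both sides, remembering that y depends on x. Each occurrence of y therefore brings in a y' = dy/dx via the chain rule.

With F(x, y) equal to the left-hand side minus the right, differentiate F term by term:
  d/dx[xy^2] = 2xy·y' + y^2
  d/dx[-7] = 0
Adding these up, d/dx[F] = 0 becomes
  (y^2) + (2xy)·y' = 0,
so isolating y',
  dy/dx = -(y^2)/(2xy) = -y/(2x)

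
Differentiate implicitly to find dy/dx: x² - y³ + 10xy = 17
Differentiate the relation implicitly: treat y = y(x) and apply the chain rule, so every y-derivative picks up a y' = dy/dx factor.

With everything moved to the left-hand side, differentiate term by term:
  d/dx[x^2] = 2x
  d/dx[10xy] = 10x·y' + 10y
  d/dx[-y^3] = -3y^2·y'
  d/dx[-17] = 0

Separating the contributions that come from x directly and those that come through y:
  without y':      2x + 10y
  multiplying y':  10x - 3y^2

so (2x + 10y) + (10x - 3y^2)·y' = 0, and therefore
  dy/dx = -(2x + 10y)/(10x - 3y^2) = 2(-x - 5y)/(10x - 3y^2)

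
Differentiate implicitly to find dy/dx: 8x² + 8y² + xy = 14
Apply d/dx to both sides, remembering that y depends on x. Each occurrence of y therefore brings in a y' = dy/dx via the chain rule.

With F(x, y) equal to the left-hand side minus the right, differentiate F term by term:
  d/dx[8x^2] = 16x
  d/dx[xy] = x·y' + y
  d/dx[8y^2] = 16y·y'
  d/dx[-14] = 0
Adding these up, d/dx[F] = 0 becomes
  (16x + y) + (x + 16y)·y' = 0,
so isolating y',
  dy/dx = -(16x + y)/(x + 16y) = (-16x - y)/(x + 16y)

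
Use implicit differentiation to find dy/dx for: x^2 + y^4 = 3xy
Differentiate both sides with respect to x, treating y as y(x). By the chain rule, any term containing y contributes a factor of y' = dy/dx when we differentiate it.

Move every term to one side and write the relation as F(x, y) = 0. Term by term,
  d/dx[x^2] = 2x
  d/dx[-3xy] = -3x·y' - 3y
  d/dx[y^4] = 4y^3·y'

The pieces without y' make up ∂F/∂x and the coefficient of y' is ∂F/∂y:
  ∂F/∂x = 2x - 3y,
  ∂F/∂y = -3x + 4y^3.

Since d/dx[F] = ∂F/∂x + (∂F/∂y)·y' = 0, solve for y':
  (∂F/∂y)·y' = -∂F/∂x
  dy/dx = -(∂F/∂x)/(∂F/∂y) = -(2x - 3y)/(-3x + 4y^3) = (2x - 3y)/(3x - 4y^3)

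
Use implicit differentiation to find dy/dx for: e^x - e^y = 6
Take d/dx of both sides. Since y is implicitly a function of x, the chain rule attaches a y' = dy/dx factor whenever we differentiate through y.

Set F(x, y) = (left side) − (right side), so the curve is F = 0. Differentiating each term of F:
  d/dx[e^(x)] = e^(x)
  d/dx[-e^(y)] = -y'·e^(y)
  d/dx[-6] = 0

Collecting, the y'-free part is the partial derivative in x and the y' coefficient is the partial derivative in y:
  ∂F/∂x = e^(x)
  ∂F/∂y = -e^(y)

so d/dx[F(x, y(x))] = ∂F/∂x + (∂F/∂y)·y' = 0. Rearranging,
  dy/dx = -(∂F/∂x)/(∂F/∂y) = -(e^(x))/(-e^(y)) = e^(x - y)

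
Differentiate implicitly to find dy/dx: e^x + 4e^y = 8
Differentiate the relation implicitly: treat y = y(x) and apply the chain rule, so every y-derivative picks up a y' = dy/dx factor.

With everything moved to the left-hand side, differentiate term by term:
  d/dx[e^(x)] = e^(x)
  d/dx[4e^(y)] = 4·y'·e^(y)
  d/dx[-8] = 0

Separating the contributions that come from x directly and those that come through y:
  without y':      e^(x)
  multiplying y':  4e^(y)

so (e^(x)) + (4e^(y))·y' = 0, and therefore
  dy/dx = -(e^(x))/(4e^(y)) = -e^(x - y)/4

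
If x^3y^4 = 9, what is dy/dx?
Take d/dx of both sides. Since y is implicitly a function of x, the chain rule attaches a y' = dy/dx factor whenever we differentiate through y.

Set F(x, y) = (left side) − (right side), so the curve is F = 0. Differentiating each term of F:
  d/dx[x^3y^4] = 4x^3y^3·y' + 3x^2y^4
  d/dx[-9] = 0

Collecting, the y'-free part is the partial derivative in x and the y' coefficient is the partial derivative in y:
  ∂F/∂x = 3x^2y^4
  ∂F/∂y = 4x^3y^3

so d/dx[F(x, y(x))] = ∂F/∂x + (∂F/∂y)·y' = 0. Rearranging,
  dy/dx = -(∂F/∂x)/(∂F/∂y) = -(3x^2y^4)/(4x^3y^3) = -3y/(4x)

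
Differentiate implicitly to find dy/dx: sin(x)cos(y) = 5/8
Differentiate the relation implicitly: treat y = y(x) and apply the chain rule, so every y-derivative picks up a y' = dy/dx factor.

With everything moved to the left-hand side, differentiate term by term:
  d/dx[sin(x)·cos(y)] = -y'·sin(x)·sin(y) + cos(x)·cos(y)
  d/dx[-5/8] = 0

Separating the contributions that come from x directly and those that come through y:
  without y':      cos(x)·cos(y)
  multiplying y':  -sin(x)·sin(y)

so (cos(x)·cos(y)) + (-sin(x)·sin(y))·y' = 0, and therefore
  dy/dx = -(cos(x)·cos(y))/(-sin(x)·sin(y)) = 1/(tan(x)·tan(y))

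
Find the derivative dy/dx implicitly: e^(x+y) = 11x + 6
Apply d/dx to both sides, remembering that y depends on x. Each occurrence of y therefore brings in a y' = dy/dx via the chain rule.

With F(x, y) equal to the left-hand side minus the right, differentiate F term by term:
  d/dx[-11x] = -11
  d/dx[e^(x + y)] = (y' + 1)·e^(x + y)
  d/dx[-6] = 0
Adding these up, d/dx[F] = 0 becomes
  (e^(x + y) - 11) + (e^(x + y))·y' = 0,
so isolating y',
  dy/dx = -(e^(x + y) - 11)/(e^(x + y)) = 11e^(-x - y) - 1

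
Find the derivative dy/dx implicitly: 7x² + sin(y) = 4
Differentiate the relation implicitly: treat y = y(x) and apply the chain rule, so every y-derivative picks up a y' = dy/dx factor.

With everything moved to the left-hand side, differentiate term by term:
  d/dx[7x^2] = 14x
  d/dx[sin(y)] = y'·cos(y)
  d/dx[-4] = 0

Separating the contributions that come from x directly and those that come through y:
  without y':      14x
  multiplying y':  cos(y)

so (14x) + (cos(y))·y' = 0, and therefore
  dy/dx = -(14x)/(cos(y)) = -14x/cos(y)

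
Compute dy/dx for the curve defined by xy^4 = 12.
Differentiate both sides with respect to x, treating y as y(x). By the chain rule, any term containing y contributes a factor of y' = dy/dx when we differentiate it.

Move every term to one side and write the relation as F(x, y) = 0. Term by term,
  d/dx[xy^4] = 4xy^3·y' + y^4
  d/dx[-12] = 0

The pieces without y' make up ∂F/∂x and the coefficient of y' is ∂F/∂y:
  ∂F/∂x = y^4,
  ∂F/∂y = 4xy^3.

Since d/dx[F] = ∂F/∂x + (∂F/∂y)·y' = 0, solve for y':
  (∂F/∂y)·y' = -∂F/∂x
  dy/dx = -(∂F/∂x)/(∂F/∂y) = -(y^4)/(4xy^3) = -y/(4x)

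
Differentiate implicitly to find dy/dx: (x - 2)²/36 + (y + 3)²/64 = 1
Apply d/dx to both sides, remembering that y depends on x. Each occurrence of y therefore brings in a y' = dy/dx via the chain rule.

With F(x, y) equal to the left-hand side minus the right, differentiate F term by term:
  d/dx[(x - 2)^2/36] = x/18 - 1/9
  d/dx[(y + 3)^2/64] = y'(y + 3)/32
  d/dx[-1] = 0
Adding these up, d/dx[F] = 0 becomes
  (x/18 - 1/9) + (y/32 + 3/32)·y' = 0,
so isolating y',
  dy/dx = -(x/18 - 1/9)/(y/32 + 3/32)
        = -((x - 2)/18)/((y + 3)/32) = 16(2 - x)/(9(y + 3))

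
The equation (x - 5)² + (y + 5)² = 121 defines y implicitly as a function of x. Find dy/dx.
Differentiate both sides with respect to x, treating y as y(x). By the chain rule, any term containing y contributes a factor of y' = dy/dx when we differentiate it.

Move every term to one side and write the relation as F(x, y) = 0. Term by term,
  d/dx[(x - 5)^2] = 2x - 10
  d/dx[(y + 5)^2] = 2·y'(y + 5)
  d/dx[-121] = 0

The pieces without y' make up ∂F/∂x and the coefficient of y' is ∂F/∂y:
  ∂F/∂x = 2x - 10,
  ∂F/∂y = 2y + 10.

Since d/dx[F] = ∂F/∂x + (∂F/∂y)·y' = 0, solve for y':
  (∂F/∂y)·y' = -∂F/∂x
  dy/dx = -(∂F/∂x)/(∂F/∂y) = -(2x - 10)/(2y + 10) = (5 - x)/(y + 5)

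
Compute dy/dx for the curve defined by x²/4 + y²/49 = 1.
Differentiate both sides with respect to x, treating y as y(x). By the chain rule, any term containing y contributes a factor of y' = dy/dx when we differentiate it.

Move every term to one side and write the relation as F(x, y) = 0. Term by term,
  d/dx[x^2/4] = x/2
  d/dx[y^2/49] = 2y·y'/49
  d/dx[-1] = 0

The pieces without y' make up ∂F/∂x and the coefficient of y' is ∂F/∂y:
  ∂F/∂x = x/2,
  ∂F/∂y = 2y/49.

Since d/dx[F] = ∂F/∂x + (∂F/∂y)·y' = 0, solve for y':
  (∂F/∂y)·y' = -∂F/∂x
  dy/dx = -(∂F/∂x)/(∂F/∂y) = -(x/2)/(2y/49) = -49x/(4y)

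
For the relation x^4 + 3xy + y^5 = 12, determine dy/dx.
Apply d/dx to both sides, remembering that y depends on x. Each occurrence of y therefore brings in a y' = dy/dx via the chain rule.

With F(x, y) equal to the left-hand side minus the right, differentiate F term by term:
  d/dx[x^4] = 4x^3
  d/dx[3xy] = 3x·y' + 3y
  d/dx[y^5] = 5y^4·y'
  d/dx[-12] = 0
Adding these up, d/dx[F] = 0 becomes
  (4x^3 + 3y) + (3x + 5y^4)·y' = 0,
so isolating y',
  dy/dx = -(4x^3 + 3y)/(3x + 5y^4) = (-4x^3 - 3y)/(3x + 5y^4)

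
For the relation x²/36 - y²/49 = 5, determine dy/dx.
Differentiate the relation implicitly: treat y = y(x) and apply the chain rule, so every y-derivative picks up a y' = dy/dx factor.

With everything moved to the left-hand side, differentiate term by term:
  d/dx[x^2/36] = x/18
  d/dx[-y^2/49] = -2y·y'/49
  d/dx[-5] = 0

Separating the contributions that come from x directly and those that come through y:
  without y':      x/18
  multiplying y':  -2y/49

so (x/18) + (-2y/49)·y' = 0, and therefore
  dy/dx = -(x/18)/(-2y/49) = 49x/(36y)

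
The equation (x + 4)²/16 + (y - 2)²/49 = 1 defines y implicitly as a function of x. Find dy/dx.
Differentiate both sides with respect to x, treating y as y(x). By the chain rule, any term containing y contributes a factor of y' = dy/dx when we differentiate it.

Move every term to one side and write the relation as F(x, y) = 0. Term by term,
  d/dx[(x + 4)^2/16] = x/8 + 1/2
  d/dx[(y - 2)^2/49] = 2·y'(y - 2)/49
  d/dx[-1] = 0

The pieces without y' make up ∂F/∂x and the coefficient of y' is ∂F/∂y:
  ∂F/∂x = x/8 + 1/2,
  ∂F/∂y = 2y/49 - 4/49.

Since d/dx[F] = ∂F/∂x + (∂F/∂y)·y' = 0, solve for y':
  (∂F/∂y)·y' = -∂F/∂x
  dy/dx = -(∂F/∂x)/(∂F/∂y) = -(x/8 + 1/2)/(2y/49 - 4/49)
        = -((x + 4)/8)/(2(y - 2)/49) = 49(-x - 4)/(16(y - 2))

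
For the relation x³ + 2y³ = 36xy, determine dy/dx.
Differentiate the relation implicitly: treat y = y(x) and apply the chain rule, so every y-derivative picks up a y' = dy/dx factor.

With everything moved to the left-hand side, differentiate term by term:
  d/dx[x^3] = 3x^2
  d/dx[-36xy] = -36x·y' - 36y
  d/dx[2y^3] = 6y^2·y'

Separating the contributions that come from x directly and those that come through y:
  without y':      3x^2 - 36y
  multiplying y':  -36x + 6y^2

so (3x^2 - 36y) + (-36x + 6y^2)·y' = 0, and therefore
  dy/dx = -(3x^2 - 36y)/(-36x + 6y^2) = (x^2 - 12y)/(2(6x - y^2))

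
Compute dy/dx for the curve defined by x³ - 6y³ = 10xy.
Differentiate both sides with respect to x, treating y as y(x). By the chain rule, any term containing y contributes a factor of y' = dy/dx when we differentiate it.

Move every term to one side and write the relation as F(x, y) = 0. Term by term,
  d/dx[x^3] = 3x^2
  d/dx[-10xy] = -10x·y' - 10y
  d/dx[-6y^3] = -18y^2·y'

The pieces without y' make up ∂F/∂x and the coefficient of y' is ∂F/∂y:
  ∂F/∂x = 3x^2 - 10y,
  ∂F/∂y = -10x - 18y^2.

Since d/dx[F] = ∂F/∂x + (∂F/∂y)·y' = 0, solve for y':
  (∂F/∂y)·y' = -∂F/∂x
  dy/dx = -(∂F/∂x)/(∂F/∂y) = -(3x^2 - 10y)/(-10x - 18y^2) = (3x^2 - 10y)/(2(5x + 9y^2))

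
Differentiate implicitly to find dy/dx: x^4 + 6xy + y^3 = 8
Differentiate both sides with respect to x, treating y as y(x). By the chain rule, any term containing y contributes a factor of y' = dy/dx when we differentiate it.

Move every term to one side and write the relation as F(x, y) = 0. Term by term,
  d/dx[x^4] = 4x^3
  d/dx[6xy] = 6x·y' + 6y
  d/dx[y^3] = 3y^2·y'
  d/dx[-8] = 0

The pieces without y' make up ∂F/∂x and the coefficient of y' is ∂F/∂y:
  ∂F/∂x = 4x^3 + 6y,
  ∂F/∂y = 6x + 3y^2.

Since d/dx[F] = ∂F/∂x + (∂F/∂y)·y' = 0, solve for y':
  (∂F/∂y)·y' = -∂F/∂x
  dy/dx = -(∂F/∂x)/(∂F/∂y) = -(4x^3 + 6y)/(6x + 3y^2) = 2(-2x^3 - 3y)/(3(2x + y^2))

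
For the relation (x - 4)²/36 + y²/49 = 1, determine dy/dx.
Apply d/dx to both sides, remembering that y depends on x. Each occurrence of y therefore brings in a y' = dy/dx via the chain rule.

With F(x, y) equal to the left-hand side minus the right, differentiate F term by term:
  d/dx[y^2/49] = 2y·y'/49
  d/dx[(x - 4)^2/36] = x/18 - 2/9
  d/dx[-1] = 0
Adding these up, d/dx[F] = 0 becomes
  (x/18 - 2/9) + (2y/49)·y' = 0,
so isolating y',
  dy/dx = -(x/18 - 2/9)/(2y/49)
        = -((x - 4)/18)/(2y/49) = 49(4 - x)/(36y)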